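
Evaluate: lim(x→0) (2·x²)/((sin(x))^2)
This is a 0/0 indeterminate form.

Apply L'Hôpital's rule: differentiate numerator and denominator separately.
  f(x) = 2·x^2   ⇒   f'(x) = 4·x
  g(x) = sin(x)^2   ⇒   g'(x) = 2·sin(x)·cos(x)
  lim(x→0) f'(x)/g'(x) = lim(x→0) (4·x)/(2·sin(x)·cos(x))
  = 2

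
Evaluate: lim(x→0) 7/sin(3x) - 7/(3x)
This is an ∞-∞ indeterminate form.

Combine fractions or rationalize to convert ∞-∞ to 0/0 form:
  lim(x→0) 7/sin(3x) - 7/(3x) = 0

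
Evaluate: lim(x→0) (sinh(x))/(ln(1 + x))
This is a 0/0 indeterminate form.

Apply L'Hôpital's rule: differentiate numerator and denominator separately.
  f(x) = sinh(x)   ⇒   f'(x) = cosh(x)
  g(x) = ln(x + 1)   ⇒   g'(x) = 1/(x + 1)
  lim(x→0) f'(x)/g'(x) = lim(x→0) (cosh(x))/(1/(x + 1))
  = 1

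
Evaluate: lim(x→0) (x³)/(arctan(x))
This is a 0/0 indeterminate form.

Apply L'Hôpital's rule: differentiate numerator and denominator separately.
  f(x) = x^3   ⇒   f'(x) = 3·x^2
  g(x) = atan(x)   ⇒   g'(x) = 1/(x^2 + 1)
  lim(x→0) f'(x)/g'(x) = lim(x→0) (3·x^2)/(1/(x^2 + 1))
  = 0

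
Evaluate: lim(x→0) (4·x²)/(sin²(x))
This is a 0/0 indeterminate form.

Apply L'Hôpital's rule: differentiate numerator and denominator separately.
  f(x) = 4·x^2   ⇒   f'(x) = 8·x
  g(x) = sin(x)^2   ⇒   g'(x) = 2·sin(x)·cos(x)
  lim(x→0) f'(x)/g'(x) = lim(x→0) (8·x)/(2·sin(x)·cos(x))
  = 4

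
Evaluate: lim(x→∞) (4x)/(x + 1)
This is an ∞/∞ indeterminate form.

Apply L'Hôpital's rule: differentiate numerator and denominator separately.
  f(x) = 4·x   ⇒   f'(x) = 4
  g(x) = x + 1   ⇒   g'(x) = 1
  lim(x→∞) f'(x)/g'(x) = lim(x→∞) (4)/(1)
  = 4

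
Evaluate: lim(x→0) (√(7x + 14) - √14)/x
This is a standard limit.

Factor or rationalize the expression:
  lim(x→0) (√(7x + 14) - √14)/x = sqrt(14)/4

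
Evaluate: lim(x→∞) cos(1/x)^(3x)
This is an exponential indeterminate form.

For exponential indeterminate forms, take the natural log:
  Let L = lim(x→∞) cos(1/x)^(3x)
  Then ln(L) = lim(x→∞) [exponent × ln(base)]
  Evaluate using L'Hôpital or standard limits, then exponentiate.
  L = 1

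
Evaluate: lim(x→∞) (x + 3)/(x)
This is an ∞/∞ indeterminate form.

Apply L'Hôpital's rule: differentiate numerator and denominator separately.
  f(x) = x + 3   ⇒   f'(x) = 1
  g(x) = x   ⇒   g'(x) = 1
  lim(x→∞) f'(x)/g'(x) = lim(x→∞) (1)/(1)
  = 1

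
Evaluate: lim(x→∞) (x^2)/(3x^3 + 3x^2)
This is an ∞/∞ indeterminate form.

Apply L'Hôpital's rule: differentiate numerator and denominator separately.
  f(x) = x^2   ⇒   f'(x) = 2·x
  g(x) = 3·x^3 + 3·x^2   ⇒   g'(x) = 9·x^2 + 6·x
  lim(x→∞) f'(x)/g'(x) = lim(x→∞) (2·x)/(9·x^2 + 6·x)
  = 0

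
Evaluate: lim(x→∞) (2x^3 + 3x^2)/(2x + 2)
This is an ∞/∞ indeterminate form.

Apply L'Hôpital's rule: differentiate numerator and denominator separately.
  f(x) = 2·x^3 + 3·x^2   ⇒   f'(x) = 6·x^2 + 6·x
  g(x) = 2·x + 2   ⇒   g'(x) = 2
  lim(x→∞) f'(x)/g'(x) = lim(x→∞) (6·x^2 + 6·x)/(2)
  = ∞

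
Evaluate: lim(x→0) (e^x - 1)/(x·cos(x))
This is a 0/0 indeterminate form.

Apply L'Hôpital's rule: differentiate numerator and denominator separately.
  f(x) = e^(x) - 1   ⇒   f'(x) = e^(x)
  g(x) = x·cos(x)   ⇒   g'(x) = -x·sin(x) + cos(x)
  lim(x→0) f'(x)/g'(x) = lim(x→0) (e^(x))/(-x·sin(x) + cos(x))
  = 1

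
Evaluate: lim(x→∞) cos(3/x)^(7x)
This is an exponential indeterminate form.

For exponential indeterminate forms, take the natural log:
  Let L = lim(x→∞) cos(3/x)^(7x)
  Then ln(L) = lim(x→∞) [exponent × ln(base)]
  Evaluate using L'Hôpital or standard limits, then exponentiate.
  L = 1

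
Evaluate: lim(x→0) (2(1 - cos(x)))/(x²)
This is a 0/0 indeterminate form.

Apply L'Hôpital's rule: differentiate numerator and denominator separately.
  f(x) = 2 - 2·cos(x)   ⇒   f'(x) = 2·sin(x)
  g(x) = x^2   ⇒   g'(x) = 2·x
  lim(x→0) f'(x)/g'(x) = lim(x→0) (2·sin(x))/(2·x)
  = 1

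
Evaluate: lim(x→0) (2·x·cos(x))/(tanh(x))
This is a 0/0 indeterminate form.

Apply L'Hôpital's rule: differentiate numerator and denominator separately.
  f(x) = 2·x·cos(x)   ⇒   f'(x) = -2·x·sin(x) + 2·cos(x)
  g(x) = tanh(x)   ⇒   g'(x) = 1 - tanh(x)^2
  lim(x→0) f'(x)/g'(x) = lim(x→0) (-2·x·sin(x) + 2·cos(x))/(1 - tanh(x)^2)
  = 2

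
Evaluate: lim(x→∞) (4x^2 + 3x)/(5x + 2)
This is an ∞/∞ indeterminate form.

Apply L'Hôpital's rule: differentiate numerator and denominator separately.
  f(x) = 4·x^2 + 3·x   ⇒   f'(x) = 8·x + 3
  g(x) = 5·x + 2   ⇒   g'(x) = 5
  lim(x→∞) f'(x)/g'(x) = lim(x→∞) (8·x + 3)/(5)
  = ∞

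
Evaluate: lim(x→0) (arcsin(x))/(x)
This is a 0/0 indeterminate form.

Apply L'Hôpital's rule: differentiate numerator and denominator separately.
  f(x) = asin(x)   ⇒   f'(x) = 1/sqrt(1 - x^2)
  g(x) = x   ⇒   g'(x) = 1
  lim(x→0) f'(x)/g'(x) = lim(x→0) (1/sqrt(1 - x^2))/(1)
  = 1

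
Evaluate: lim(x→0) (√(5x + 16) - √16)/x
This is a standard limit.

Factor or rationalize the expression:
  lim(x→0) (√(5x + 16) - √16)/x = 5/8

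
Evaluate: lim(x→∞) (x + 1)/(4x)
This is an ∞/∞ indeterminate form.

Apply L'Hôpital's rule: differentiate numerator and denominator separately.
  f(x) = x + 1   ⇒   f'(x) = 1
  g(x) = 4·x   ⇒   g'(x) = 4
  lim(x→∞) f'(x)/g'(x) = lim(x→∞) (1)/(4)
  = 1/4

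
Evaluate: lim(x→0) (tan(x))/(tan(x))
This is a 0/0 indeterminate form.

Apply L'Hôpital's rule: differentiate numerator and denominator separately.
  f(x) = tan(x)   ⇒   f'(x) = tan(x)^2 + 1
  g(x) = tan(x)   ⇒   g'(x) = tan(x)^2 + 1
  lim(x→0) f'(x)/g'(x) = lim(x→0) (tan(x)^2 + 1)/(tan(x)^2 + 1)
  = 1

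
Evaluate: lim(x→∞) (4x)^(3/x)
This is an exponential indeterminate form.

For exponential indeterminate forms, take the natural log:
  Let L = lim(x→∞) (4x)^(3/x)
  Then ln(L) = lim(x→∞) [exponent × ln(base)]
  Evaluate using L'Hôpital or standard limits, then exponentiate.
  L = 1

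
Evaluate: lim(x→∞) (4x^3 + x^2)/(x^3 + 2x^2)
This is an ∞/∞ indeterminate form.

Apply L'Hôpital's rule: differentiate numerator and denominator separately.
  f(x) = 4·x^3 + x^2   ⇒   f'(x) = 12·x^2 + 2·x
  g(x) = x^3 + 2·x^2   ⇒   g'(x) = 3·x^2 + 4·x
  lim(x→∞) f'(x)/g'(x) = lim(x→∞) (12·x^2 + 2·x)/(3·x^2 + 4·x)
  = 4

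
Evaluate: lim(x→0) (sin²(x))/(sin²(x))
This is a 0/0 indeterminate form.

Apply L'Hôpital's rule: differentiate numerator and denominator separately.
  f(x) = sin(x)^2   ⇒   f'(x) = 2·sin(x)·cos(x)
  g(x) = sin(x)^2   ⇒   g'(x) = 2·sin(x)·cos(x)
  lim(x→0) f'(x)/g'(x) = lim(x→0) (2·sin(x)·cos(x))/(2·sin(x)·cos(x))
  = 1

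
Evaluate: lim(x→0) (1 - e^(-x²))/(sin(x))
This is a 0/0 indeterminate form.

Apply L'Hôpital's rule: differentiate numerator and denominator separately.
  f(x) = 1 - e^(-x^2)   ⇒   f'(x) = 2·x·e^(-x^2)
  g(x) = sin(x)   ⇒   g'(x) = cos(x)
  lim(x→0) f'(x)/g'(x) = lim(x→0) (2·x·e^(-x^2))/(cos(x))
  = 0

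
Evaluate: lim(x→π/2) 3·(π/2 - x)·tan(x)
This is a 0·∞ indeterminate form.

Rewrite 0·∞ as a quotient (0/0 or ∞/∞ form), then apply L'Hôpital's rule:
  lim(x→π/2) 3·(π/2 - x)·tan(x) = 3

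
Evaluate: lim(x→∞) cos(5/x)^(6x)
This is an exponential indeterminate form.

For exponential indeterminate forms, take the natural log:
  Let L = lim(x→∞) cos(5/x)^(6x)
  Then ln(L) = lim(x→∞) [exponent × ln(base)]
  Evaluate using L'Hôpital or standard limits, then exponentiate.
  L = 1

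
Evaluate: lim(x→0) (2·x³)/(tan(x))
This is a 0/0 indeterminate form.

Apply L'Hôpital's rule: differentiate numerator and denominator separately.
  f(x) = 2·x^3   ⇒   f'(x) = 6·x^2
  g(x) = tan(x)   ⇒   g'(x) = tan(x)^2 + 1
  lim(x→0) f'(x)/g'(x) = lim(x→0) (6·x^2)/(tan(x)^2 + 1)
  = 0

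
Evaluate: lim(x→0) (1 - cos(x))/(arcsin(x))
This is a 0/0 indeterminate form.

Apply L'Hôpital's rule: differentiate numerator and denominator separately.
  f(x) = 1 - cos(x)   ⇒   f'(x) = sin(x)
  g(x) = asin(x)   ⇒   g'(x) = 1/sqrt(1 - x^2)
  lim(x→0) f'(x)/g'(x) = lim(x→0) (sin(x))/(1/sqrt(1 - x^2))
  = 0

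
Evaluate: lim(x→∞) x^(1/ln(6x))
This is an exponential indeterminate form.

For exponential indeterminate forms, take the natural log:
  Let L = lim(x→∞) x^(1/ln(6x))
  Then ln(L) = lim(x→∞) [exponent × ln(base)]
  Evaluate using L'Hôpital or standard limits, then exponentiate.
  L = e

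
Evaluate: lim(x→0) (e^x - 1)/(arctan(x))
This is a 0/0 indeterminate form.

Apply L'Hôpital's rule: differentiate numerator and denominator separately.
  f(x) = e^(x) - 1   ⇒   f'(x) = e^(x)
  g(x) = atan(x)   ⇒   g'(x) = 1/(x^2 + 1)
  lim(x→0) f'(x)/g'(x) = lim(x→0) (e^(x))/(1/(x^2 + 1))
  = 1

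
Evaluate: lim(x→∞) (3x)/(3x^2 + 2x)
This is an ∞/∞ indeterminate form.

Apply L'Hôpital's rule: differentiate numerator and denominator separately.
  f(x) = 3·x   ⇒   f'(x) = 3
  g(x) = 3·x^2 + 2·x   ⇒   g'(x) = 6·x + 2
  lim(x→∞) f'(x)/g'(x) = lim(x→∞) (3)/(6·x + 2)
  = 0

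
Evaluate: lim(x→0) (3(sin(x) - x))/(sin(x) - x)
This is a 0/0 indeterminate form.

Apply L'Hôpital's rule: differentiate numerator and denominator separately.
  f(x) = -3·x + 3·sin(x)   ⇒   f'(x) = 3·cos(x) - 3
  g(x) = -x + sin(x)   ⇒   g'(x) = cos(x) - 1
  lim(x→0) f'(x)/g'(x) = lim(x→0) (3·cos(x) - 3)/(cos(x) - 1)
  = 3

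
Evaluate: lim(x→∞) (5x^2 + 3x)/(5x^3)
This is an ∞/∞ indeterminate form.

Apply L'Hôpital's rule: differentiate numerator and denominator separately.
  f(x) = 5·x^2 + 3·x   ⇒   f'(x) = 10·x + 3
  g(x) = 5·x^3   ⇒   g'(x) = 15·x^2
  lim(x→∞) f'(x)/g'(x) = lim(x→∞) (10·x + 3)/(15·x^2)
  = 0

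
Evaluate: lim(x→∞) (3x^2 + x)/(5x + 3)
This is an ∞/∞ indeterminate form.

Apply L'Hôpital's rule: differentiate numerator and denominator separately.
  f(x) = 3·x^2 + x   ⇒   f'(x) = 6·x + 1
  g(x) = 5·x + 3   ⇒   g'(x) = 5
  lim(x→∞) f'(x)/g'(x) = lim(x→∞) (6·x + 1)/(5)
  = ∞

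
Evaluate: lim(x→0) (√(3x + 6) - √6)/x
This is a standard limit.

Factor or rationalize the expression:
  lim(x→0) (√(3x + 6) - √6)/x = sqrt(6)/4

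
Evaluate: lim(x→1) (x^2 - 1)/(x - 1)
This is a standard limit.

Factor or rationalize the expression:
  lim(x→1) (x^2 - 1)/(x - 1) = 2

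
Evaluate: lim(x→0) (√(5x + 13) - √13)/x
This is a standard limit.

Factor or rationalize the expression:
  lim(x→0) (√(5x + 13) - √13)/x = 5·sqrt(13)/26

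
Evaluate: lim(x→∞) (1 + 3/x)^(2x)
This is an exponential indeterminate form.

For exponential indeterminate forms, take the natural log:
  Let L = lim(x→∞) (1 + 3/x)^(2x)
  Then ln(L) = lim(x→∞) [exponent × ln(base)]
  Evaluate using L'Hôpital or standard limits, then exponentiate.
  L = e^(6)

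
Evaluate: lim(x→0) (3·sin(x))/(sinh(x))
This is a 0/0 indeterminate form.

Apply L'Hôpital's rule: differentiate numerator and denominator separately.
  f(x) = 3·sin(x)   ⇒   f'(x) = 3·cos(x)
  g(x) = sinh(x)   ⇒   g'(x) = cosh(x)
  lim(x→0) f'(x)/g'(x) = lim(x→0) (3·cos(x))/(cosh(x))
  = 3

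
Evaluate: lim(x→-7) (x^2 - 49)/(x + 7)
This is a standard limit.

Factor or rationalize the expression:
  lim(x→-7) (x^2 - 49)/(x + 7) = -14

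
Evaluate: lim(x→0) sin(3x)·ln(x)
This is a 0·∞ indeterminate form.

Rewrite 0·∞ as a quotient (0/0 or ∞/∞ form), then apply L'Hôpital's rule:
  lim(x→0) sin(3x)·ln(x) = 0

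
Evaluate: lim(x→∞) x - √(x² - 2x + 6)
This is an ∞-∞ indeterminate form.

Combine fractions or rationalize to convert ∞-∞ to 0/0 form:
  lim(x→∞) x - √(x² - 2x + 6) = 1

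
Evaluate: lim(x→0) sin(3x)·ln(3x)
This is a 0·∞ indeterminate form.

Rewrite 0·∞ as a quotient (0/0 or ∞/∞ form), then apply L'Hôpital's rule:
  lim(x→0) sin(3x)·ln(3x) = 0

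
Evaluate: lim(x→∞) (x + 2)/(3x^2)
This is an ∞/∞ indeterminate form.

Apply L'Hôpital's rule: differentiate numerator and denominator separately.
  f(x) = x + 2   ⇒   f'(x) = 1
  g(x) = 3·x^2   ⇒   g'(x) = 6·x
  lim(x→∞) f'(x)/g'(x) = lim(x→∞) (1)/(6·x)
  = 0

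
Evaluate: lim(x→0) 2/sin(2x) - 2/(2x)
This is an ∞-∞ indeterminate form.

Combine fractions or rationalize to convert ∞-∞ to 0/0 form:
  lim(x→0) 2/sin(2x) - 2/(2x) = 0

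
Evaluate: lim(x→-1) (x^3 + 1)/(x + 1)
This is a standard limit.

Factor or rationalize the expression:
  lim(x→-1) (x^3 + 1)/(x + 1) = 3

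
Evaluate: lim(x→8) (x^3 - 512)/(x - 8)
This is a standard limit.

Factor or rationalize the expression:
  lim(x→8) (x^3 - 512)/(x - 8) = 192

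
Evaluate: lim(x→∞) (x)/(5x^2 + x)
This is an ∞/∞ indeterminate form.

Apply L'Hôpital's rule: differentiate numerator and denominator separately.
  f(x) = x   ⇒   f'(x) = 1
  g(x) = 5·x^2 + x   ⇒   g'(x) = 10·x + 1
  lim(x→∞) f'(x)/g'(x) = lim(x→∞) (1)/(10·x + 1)
  = 0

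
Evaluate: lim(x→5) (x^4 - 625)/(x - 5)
This is a standard limit.

Factor or rationalize the expression:
  lim(x→5) (x^4 - 625)/(x - 5) = 500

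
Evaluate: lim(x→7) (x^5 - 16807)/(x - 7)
This is a standard limit.

Factor or rationalize the expression:
  lim(x→7) (x^5 - 16807)/(x - 7) = 12005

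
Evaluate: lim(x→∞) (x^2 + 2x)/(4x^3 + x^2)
This is an ∞/∞ indeterminate form.

Apply L'Hôpital's rule: differentiate numerator and denominator separately.
  f(x) = x^2 + 2·x   ⇒   f'(x) = 2·x + 2
  g(x) = 4·x^3 + x^2   ⇒   g'(x) = 12·x^2 + 2·x
  lim(x→∞) f'(x)/g'(x) = lim(x→∞) (2·x + 2)/(12·x^2 + 2·x)
  = 0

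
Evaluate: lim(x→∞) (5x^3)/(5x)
This is an ∞/∞ indeterminate form.

Apply L'Hôpital's rule: differentiate numerator and denominator separately.
  f(x) = 5·x^3   ⇒   f'(x) = 15·x^2
  g(x) = 5·x   ⇒   g'(x) = 5
  lim(x→∞) f'(x)/g'(x) = lim(x→∞) (15·x^2)/(5)
  = ∞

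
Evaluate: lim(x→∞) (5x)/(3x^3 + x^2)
This is an ∞/∞ indeterminate form.

Apply L'Hôpital's rule: differentiate numerator and denominator separately.
  f(x) = 5·x   ⇒   f'(x) = 5
  g(x) = 3·x^3 + x^2   ⇒   g'(x) = 9·x^2 + 2·x
  lim(x→∞) f'(x)/g'(x) = lim(x→∞) (5)/(9·x^2 + 2·x)
  = 0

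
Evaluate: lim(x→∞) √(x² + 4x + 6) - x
This is an ∞-∞ indeterminate form.

Combine fractions or rationalize to convert ∞-∞ to 0/0 form:
  lim(x→∞) √(x² + 4x + 6) - x = 2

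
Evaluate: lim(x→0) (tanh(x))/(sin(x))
This is a 0/0 indeterminate form.

Apply L'Hôpital's rule: differentiate numerator and denominator separately.
  f(x) = tanh(x)   ⇒   f'(x) = 1 - tanh(x)^2
  g(x) = sin(x)   ⇒   g'(x) = cos(x)
  lim(x→0) f'(x)/g'(x) = lim(x→0) (1 - tanh(x)^2)/(cos(x))
  = 1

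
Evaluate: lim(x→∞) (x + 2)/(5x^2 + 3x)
This is an ∞/∞ indeterminate form.

Apply L'Hôpital's rule: differentiate numerator and denominator separately.
  f(x) = x + 2   ⇒   f'(x) = 1
  g(x) = 5·x^2 + 3·x   ⇒   g'(x) = 10·x + 3
  lim(x→∞) f'(x)/g'(x) = lim(x→∞) (1)/(10·x + 3)
  = 0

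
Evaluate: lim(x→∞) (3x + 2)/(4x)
This is an ∞/∞ indeterminate form.

Apply L'Hôpital's rule: differentiate numerator and denominator separately.
  f(x) = 3·x + 2   ⇒   f'(x) = 3
  g(x) = 4·x   ⇒   g'(x) = 4
  lim(x→∞) f'(x)/g'(x) = lim(x→∞) (3)/(4)
  = 3/4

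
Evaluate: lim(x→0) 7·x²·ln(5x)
This is a 0·∞ indeterminate form.

Rewrite 0·∞ as a quotient (0/0 or ∞/∞ form), then apply L'Hôpital's rule:
  lim(x→0) 7·x²·ln(5x) = 0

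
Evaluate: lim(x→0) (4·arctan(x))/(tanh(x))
This is a 0/0 indeterminate form.

Apply L'Hôpital's rule: differentiate numerator and denominator separately.
  f(x) = 4·atan(x)   ⇒   f'(x) = 4/(x^2 + 1)
  g(x) = tanh(x)   ⇒   g'(x) = 1 - tanh(x)^2
  lim(x→0) f'(x)/g'(x) = lim(x→0) (4/(x^2 + 1))/(1 - tanh(x)^2)
  = 4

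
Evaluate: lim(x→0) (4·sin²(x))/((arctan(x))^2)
This is a 0/0 indeterminate form.

Apply L'Hôpital's rule: differentiate numerator and denominator separately.
  f(x) = 4·sin(x)^2   ⇒   f'(x) = 8·sin(x)·cos(x)
  g(x) = atan(x)^2   ⇒   g'(x) = 2·atan(x)/(x^2 + 1)
  lim(x→0) f'(x)/g'(x) = lim(x→0) (8·sin(x)·cos(x))/(2·atan(x)/(x^2 + 1))
  = 4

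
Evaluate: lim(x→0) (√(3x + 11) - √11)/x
This is a standard limit.

Factor or rationalize the expression:
  lim(x→0) (√(3x + 11) - √11)/x = 3·sqrt(11)/22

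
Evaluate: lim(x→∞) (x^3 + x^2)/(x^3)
This is an ∞/∞ indeterminate form.

Apply L'Hôpital's rule: differentiate numerator and denominator separately.
  f(x) = x^3 + x^2   ⇒   f'(x) = 3·x^2 + 2·x
  g(x) = x^3   ⇒   g'(x) = 3·x^2
  lim(x→∞) f'(x)/g'(x) = lim(x→∞) (3·x^2 + 2·x)/(3·x^2)
  = 1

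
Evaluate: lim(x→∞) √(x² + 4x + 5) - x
This is an ∞-∞ indeterminate form.

Combine fractions or rationalize to convert ∞-∞ to 0/0 form:
  lim(x→∞) √(x² + 4x + 5) - x = 2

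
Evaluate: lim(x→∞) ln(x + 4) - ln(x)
This is an ∞-∞ indeterminate form.

Combine fractions or rationalize to convert ∞-∞ to 0/0 form:
  lim(x→∞) ln(x + 4) - ln(x) = 0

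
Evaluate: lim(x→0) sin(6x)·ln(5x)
This is a 0·∞ indeterminate form.

Rewrite 0·∞ as a quotient (0/0 or ∞/∞ form), then apply L'Hôpital's rule:
  lim(x→0) sin(6x)·ln(5x) = 0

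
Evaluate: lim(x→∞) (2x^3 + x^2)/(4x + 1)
This is an ∞/∞ indeterminate form.

Apply L'Hôpital's rule: differentiate numerator and denominator separately.
  f(x) = 2·x^3 + x^2   ⇒   f'(x) = 6·x^2 + 2·x
  g(x) = 4·x + 1   ⇒   g'(x) = 4
  lim(x→∞) f'(x)/g'(x) = lim(x→∞) (6·x^2 + 2·x)/(4)
  = ∞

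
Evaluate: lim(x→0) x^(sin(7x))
This is an exponential indeterminate form.

For exponential indeterminate forms, take the natural log:
  Let L = lim(x→0) x^(sin(7x))
  Then ln(L) = lim(x→0) [exponent × ln(base)]
  Evaluate using L'Hôpital or standard limits, then exponentiate.
  L = 1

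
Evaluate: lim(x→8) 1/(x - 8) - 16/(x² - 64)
This is an ∞-∞ indeterminate form.

Combine fractions or rationalize to convert ∞-∞ to 0/0 form:
  lim(x→8) 1/(x - 8) - 16/(x² - 64) = 1/16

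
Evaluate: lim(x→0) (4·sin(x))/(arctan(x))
This is a 0/0 indeterminate form.

Apply L'Hôpital's rule: differentiate numerator and denominator separately.
  f(x) = 4·sin(x)   ⇒   f'(x) = 4·cos(x)
  g(x) = atan(x)   ⇒   g'(x) = 1/(x^2 + 1)
  lim(x→0) f'(x)/g'(x) = lim(x→0) (4·cos(x))/(1/(x^2 + 1))
  = 4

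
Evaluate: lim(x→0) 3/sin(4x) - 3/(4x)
This is an ∞-∞ indeterminate form.

Combine fractions or rationalize to convert ∞-∞ to 0/0 form:
  lim(x→0) 3/sin(4x) - 3/(4x) = 0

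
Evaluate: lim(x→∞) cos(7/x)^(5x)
This is an exponential indeterminate form.

For exponential indeterminate forms, take the natural log:
  Let L = lim(x→∞) cos(7/x)^(5x)
  Then ln(L) = lim(x→∞) [exponent × ln(base)]
  Evaluate using L'Hôpital or standard limits, then exponentiate.
  L = 1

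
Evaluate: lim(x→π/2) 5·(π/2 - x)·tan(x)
This is a 0·∞ indeterminate form.

Rewrite 0·∞ as a quotient (0/0 or ∞/∞ form), then apply L'Hôpital's rule:
  lim(x→π/2) 5·(π/2 - x)·tan(x) = 5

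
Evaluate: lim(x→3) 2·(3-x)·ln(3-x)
This is a 0·∞ indeterminate form.

Rewrite 0·∞ as a quotient (0/0 or ∞/∞ form), then apply L'Hôpital's rule:
  lim(x→3) 2·(3-x)·ln(3-x) = 0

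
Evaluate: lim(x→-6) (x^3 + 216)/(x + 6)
This is a standard limit.

Factor or rationalize the expression:
  lim(x→-6) (x^3 + 216)/(x + 6) = 108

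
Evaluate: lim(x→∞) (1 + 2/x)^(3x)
This is an exponential indeterminate form.

For exponential indeterminate forms, take the natural log:
  Let L = lim(x→∞) (1 + 2/x)^(3x)
  Then ln(L) = lim(x→∞) [exponent × ln(base)]
  Evaluate using L'Hôpital or standard limits, then exponentiate.
  L = e^(6)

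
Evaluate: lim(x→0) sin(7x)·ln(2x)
This is a 0·∞ indeterminate form.

Rewrite 0·∞ as a quotient (0/0 or ∞/∞ form), then apply L'Hôpital's rule:
  lim(x→0) sin(7x)·ln(2x) = 0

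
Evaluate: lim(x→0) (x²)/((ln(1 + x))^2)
This is a 0/0 indeterminate form.

Apply L'Hôpital's rule: differentiate numerator and denominator separately.
  f(x) = x^2   ⇒   f'(x) = 2·x
  g(x) = ln(x + 1)^2   ⇒   g'(x) = 2·ln(x + 1)/(x + 1)
  lim(x→0) f'(x)/g'(x) = lim(x→0) (2·x)/(2·ln(x + 1)/(x + 1))
  = 1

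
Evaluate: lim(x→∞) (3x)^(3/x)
This is an exponential indeterminate form.

For exponential indeterminate forms, take the natural log:
  Let L = lim(x→∞) (3x)^(3/x)
  Then ln(L) = lim(x→∞) [exponent × ln(base)]
  Evaluate using L'Hôpital or standard limits, then exponentiate.
  L = 1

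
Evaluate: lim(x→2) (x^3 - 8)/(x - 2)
This is a standard limit.

Factor or rationalize the expression:
  lim(x→2) (x^3 - 8)/(x - 2) = 12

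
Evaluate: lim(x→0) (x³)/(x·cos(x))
This is a 0/0 indeterminate form.

Apply L'Hôpital's rule: differentiate numerator and denominator separately.
  f(x) = x^3   ⇒   f'(x) = 3·x^2
  g(x) = x·cos(x)   ⇒   g'(x) = -x·sin(x) + cos(x)
  lim(x→0) f'(x)/g'(x) = lim(x→0) (3·x^2)/(-x·sin(x) + cos(x))
  = 0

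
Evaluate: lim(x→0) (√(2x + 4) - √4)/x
This is a standard limit.

Factor or rationalize the expression:
  lim(x→0) (√(2x + 4) - √4)/x = 1/2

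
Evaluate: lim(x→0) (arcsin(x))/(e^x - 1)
This is a 0/0 indeterminate form.

Apply L'Hôpital's rule: differentiate numerator and denominator separately.
  f(x) = asin(x)   ⇒   f'(x) = 1/sqrt(1 - x^2)
  g(x) = e^(x) - 1   ⇒   g'(x) = e^(x)
  lim(x→0) f'(x)/g'(x) = lim(x→0) (1/sqrt(1 - x^2))/(e^(x))
  = 1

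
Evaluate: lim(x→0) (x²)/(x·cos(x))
This is a 0/0 indeterminate form.

Apply L'Hôpital's rule: differentiate numerator and denominator separately.
  f(x) = x^2   ⇒   f'(x) = 2·x
  g(x) = x·cos(x)   ⇒   g'(x) = -x·sin(x) + cos(x)
  lim(x→0) f'(x)/g'(x) = lim(x→0) (2·x)/(-x·sin(x) + cos(x))
  = 0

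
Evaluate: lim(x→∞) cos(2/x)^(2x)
This is an exponential indeterminate form.

For exponential indeterminate forms, take the natural log:
  Let L = lim(x→∞) cos(2/x)^(2x)
  Then ln(L) = lim(x→∞) [exponent × ln(base)]
  Evaluate using L'Hôpital or standard limits, then exponentiate.
  L = 1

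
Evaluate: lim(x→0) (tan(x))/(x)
This is a 0/0 indeterminate form.

Apply L'Hôpital's rule: differentiate numerator and denominator separately.
  f(x) = tan(x)   ⇒   f'(x) = tan(x)^2 + 1
  g(x) = x   ⇒   g'(x) = 1
  lim(x→0) f'(x)/g'(x) = lim(x→0) (tan(x)^2 + 1)/(1)
  = 1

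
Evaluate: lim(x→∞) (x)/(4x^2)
This is an ∞/∞ indeterminate form.

Apply L'Hôpital's rule: differentiate numerator and denominator separately.
  f(x) = x   ⇒   f'(x) = 1
  g(x) = 4·x^2   ⇒   g'(x) = 8·x
  lim(x→∞) f'(x)/g'(x) = lim(x→∞) (1)/(8·x)
  = 0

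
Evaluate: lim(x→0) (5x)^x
This is an exponential indeterminate form.

For exponential indeterminate forms, take the natural log:
  Let L = lim(x→0) (5x)^x
  Then ln(L) = lim(x→0) [exponent × ln(base)]
  Evaluate using L'Hôpital or standard limits, then exponentiate.
  L = 1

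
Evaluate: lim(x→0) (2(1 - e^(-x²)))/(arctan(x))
This is a 0/0 indeterminate form.

Apply L'Hôpital's rule: differentiate numerator and denominator separately.
  f(x) = 2 - 2·e^(-x^2)   ⇒   f'(x) = 4·x·e^(-x^2)
  g(x) = atan(x)   ⇒   g'(x) = 1/(x^2 + 1)
  lim(x→0) f'(x)/g'(x) = lim(x→0) (4·x·e^(-x^2))/(1/(x^2 + 1))
  = 0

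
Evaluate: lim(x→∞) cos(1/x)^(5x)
This is an exponential indeterminate form.

For exponential indeterminate forms, take the natural log:
  Let L = lim(x→∞) cos(1/x)^(5x)
  Then ln(L) = lim(x→∞) [exponent × ln(base)]
  Evaluate using L'Hôpital or standard limits, then exponentiate.
  L = 1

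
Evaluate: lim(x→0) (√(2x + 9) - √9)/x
This is a standard limit.

Factor or rationalize the expression:
  lim(x→0) (√(2x + 9) - √9)/x = 1/3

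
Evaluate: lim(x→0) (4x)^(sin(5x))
This is an exponential indeterminate form.

For exponential indeterminate forms, take the natural log:
  Let L = lim(x→0) (4x)^(sin(5x))
  Then ln(L) = lim(x→0) [exponent × ln(base)]
  Evaluate using L'Hôpital or standard limits, then exponentiate.
  L = 1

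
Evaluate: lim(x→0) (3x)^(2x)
This is an exponential indeterminate form.

For exponential indeterminate forms, take the natural log:
  Let L = lim(x→0) (3x)^(2x)
  Then ln(L) = lim(x→0) [exponent × ln(base)]
  Evaluate using L'Hôpital or standard limits, then exponentiate.
  L = 1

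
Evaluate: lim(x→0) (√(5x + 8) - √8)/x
This is a standard limit.

Factor or rationalize the expression:
  lim(x→0) (√(5x + 8) - √8)/x = 5·sqrt(2)/8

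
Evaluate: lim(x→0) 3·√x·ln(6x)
This is a 0·∞ indeterminate form.

Rewrite 0·∞ as a quotient (0/0 or ∞/∞ form), then apply L'Hôpital's rule:
  lim(x→0) 3·√x·ln(6x) = 0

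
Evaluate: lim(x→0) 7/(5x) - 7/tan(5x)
This is an ∞-∞ indeterminate form.

Combine fractions or rationalize to convert ∞-∞ to 0/0 form:
  lim(x→0) 7/(5x) - 7/tan(5x) = 0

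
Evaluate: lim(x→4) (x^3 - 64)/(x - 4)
This is a standard limit.

Factor or rationalize the expression:
  lim(x→4) (x^3 - 64)/(x - 4) = 48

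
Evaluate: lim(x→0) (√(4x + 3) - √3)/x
This is a standard limit.

Factor or rationalize the expression:
  lim(x→0) (√(4x + 3) - √3)/x = 2·sqrt(3)/3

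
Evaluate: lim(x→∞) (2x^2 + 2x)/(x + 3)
This is an ∞/∞ indeterminate form.

Apply L'Hôpital's rule: differentiate numerator and denominator separately.
  f(x) = 2·x^2 + 2·x   ⇒   f'(x) = 4·x + 2
  g(x) = x + 3   ⇒   g'(x) = 1
  lim(x→∞) f'(x)/g'(x) = lim(x→∞) (4·x + 2)/(1)
  = ∞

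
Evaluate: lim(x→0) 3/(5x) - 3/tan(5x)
This is an ∞-∞ indeterminate form.

Combine fractions or rationalize to convert ∞-∞ to 0/0 form:
  lim(x→0) 3/(5x) - 3/tan(5x) = 0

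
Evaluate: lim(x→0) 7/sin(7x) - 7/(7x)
This is an ∞-∞ indeterminate form.

Combine fractions or rationalize to convert ∞-∞ to 0/0 form:
  lim(x→0) 7/sin(7x) - 7/(7x) = 0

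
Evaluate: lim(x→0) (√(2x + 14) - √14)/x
This is a standard limit.

Factor or rationalize the expression:
  lim(x→0) (√(2x + 14) - √14)/x = sqrt(14)/14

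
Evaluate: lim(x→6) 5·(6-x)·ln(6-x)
This is a 0·∞ indeterminate form.

Rewrite 0·∞ as a quotient (0/0 or ∞/∞ form), then apply L'Hôpital's rule:
  lim(x→6) 5·(6-x)·ln(6-x) = 0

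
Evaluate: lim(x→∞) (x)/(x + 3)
This is an ∞/∞ indeterminate form.

Apply L'Hôpital's rule: differentiate numerator and denominator separately.
  f(x) = x   ⇒   f'(x) = 1
  g(x) = x + 3   ⇒   g'(x) = 1
  lim(x→∞) f'(x)/g'(x) = lim(x→∞) (1)/(1)
  = 1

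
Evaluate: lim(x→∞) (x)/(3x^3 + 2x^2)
This is an ∞/∞ indeterminate form.

Apply L'Hôpital's rule: differentiate numerator and denominator separately.
  f(x) = x   ⇒   f'(x) = 1
  g(x) = 3·x^3 + 2·x^2   ⇒   g'(x) = 9·x^2 + 4·x
  lim(x→∞) f'(x)/g'(x) = lim(x→∞) (1)/(9·x^2 + 4·x)
  = 0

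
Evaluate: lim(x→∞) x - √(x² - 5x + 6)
This is an ∞-∞ indeterminate form.

Combine fractions or rationalize to convert ∞-∞ to 0/0 form:
  lim(x→∞) x - √(x² - 5x + 6) = 5/2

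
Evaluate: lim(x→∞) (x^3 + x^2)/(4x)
This is an ∞/∞ indeterminate form.

Apply L'Hôpital's rule: differentiate numerator and denominator separately.
  f(x) = x^3 + x^2   ⇒   f'(x) = 3·x^2 + 2·x
  g(x) = 4·x   ⇒   g'(x) = 4
  lim(x→∞) f'(x)/g'(x) = lim(x→∞) (3·x^2 + 2·x)/(4)
  = ∞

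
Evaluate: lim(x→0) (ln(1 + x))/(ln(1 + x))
This is a 0/0 indeterminate form.

Apply L'Hôpital's rule: differentiate numerator and denominator separately.
  f(x) = ln(x + 1)   ⇒   f'(x) = 1/(x + 1)
  g(x) = ln(x + 1)   ⇒   g'(x) = 1/(x + 1)
  lim(x→0) f'(x)/g'(x) = lim(x→0) (1/(x + 1))/(1/(x + 1))
  = 1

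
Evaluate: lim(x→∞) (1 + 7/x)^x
This is an exponential indeterminate form.

For exponential indeterminate forms, take the natural log:
  Let L = lim(x→∞) (1 + 7/x)^x
  Then ln(L) = lim(x→∞) [exponent × ln(base)]
  Evaluate using L'Hôpital or standard limits, then exponentiate.
  L = e^(7)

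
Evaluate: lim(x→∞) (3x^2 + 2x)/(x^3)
This is an ∞/∞ indeterminate form.

Apply L'Hôpital's rule: differentiate numerator and denominator separately.
  f(x) = 3·x^2 + 2·x   ⇒   f'(x) = 6·x + 2
  g(x) = x^3   ⇒   g'(x) = 3·x^2
  lim(x→∞) f'(x)/g'(x) = lim(x→∞) (6·x + 2)/(3·x^2)
  = 0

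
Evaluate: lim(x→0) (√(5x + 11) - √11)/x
This is a standard limit.

Factor or rationalize the expression:
  lim(x→0) (√(5x + 11) - √11)/x = 5·sqrt(11)/22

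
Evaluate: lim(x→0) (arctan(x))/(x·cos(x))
This is a 0/0 indeterminate form.

Apply L'Hôpital's rule: differentiate numerator and denominator separately.
  f(x) = atan(x)   ⇒   f'(x) = 1/(x^2 + 1)
  g(x) = x·cos(x)   ⇒   g'(x) = -x·sin(x) + cos(x)
  lim(x→0) f'(x)/g'(x) = lim(x→0) (1/(x^2 + 1))/(-x·sin(x) + cos(x))
  = 1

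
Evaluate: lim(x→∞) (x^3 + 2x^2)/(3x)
This is an ∞/∞ indeterminate form.

Apply L'Hôpital's rule: differentiate numerator and denominator separately.
  f(x) = x^3 + 2·x^2   ⇒   f'(x) = 3·x^2 + 4·x
  g(x) = 3·x   ⇒   g'(x) = 3
  lim(x→∞) f'(x)/g'(x) = lim(x→∞) (3·x^2 + 4·x)/(3)
  = ∞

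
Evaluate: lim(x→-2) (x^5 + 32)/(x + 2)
This is a standard limit.

Factor or rationalize the expression:
  lim(x→-2) (x^5 + 32)/(x + 2) = 80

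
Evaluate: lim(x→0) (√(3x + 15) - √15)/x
This is a standard limit.

Factor or rationalize the expression:
  lim(x→0) (√(3x + 15) - √15)/x = sqrt(15)/10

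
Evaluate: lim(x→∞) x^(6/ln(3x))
This is an exponential indeterminate form.

For exponential indeterminate forms, take the natural log:
  Let L = lim(x→∞) x^(6/ln(3x))
  Then ln(L) = lim(x→∞) [exponent × ln(base)]
  Evaluate using L'Hôpital or standard limits, then exponentiate.
  L = e^(6)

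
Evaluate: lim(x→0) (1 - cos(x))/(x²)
This is a 0/0 indeterminate form.

Apply L'Hôpital's rule: differentiate numerator and denominator separately.
  f(x) = 1 - cos(x)   ⇒   f'(x) = sin(x)
  g(x) = x^2   ⇒   g'(x) = 2·x
  lim(x→0) f'(x)/g'(x) = lim(x→0) (sin(x))/(2·x)
  = 1/2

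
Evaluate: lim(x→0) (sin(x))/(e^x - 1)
This is a 0/0 indeterminate form.

Apply L'Hôpital's rule: differentiate numerator and denominator separately.
  f(x) = sin(x)   ⇒   f'(x) = cos(x)
  g(x) = e^(x) - 1   ⇒   g'(x) = e^(x)
  lim(x→0) f'(x)/g'(x) = lim(x→0) (cos(x))/(e^(x))
  = 1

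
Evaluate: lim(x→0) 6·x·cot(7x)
This is a 0·∞ indeterminate form.

Rewrite 0·∞ as a quotient (0/0 or ∞/∞ form), then apply L'Hôpital's rule:
  lim(x→0) 6·x·cot(7x) = 6/7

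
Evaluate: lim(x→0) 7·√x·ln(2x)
This is a 0·∞ indeterminate form.

Rewrite 0·∞ as a quotient (0/0 or ∞/∞ form), then apply L'Hôpital's rule:
  lim(x→0) 7·√x·ln(2x) = 0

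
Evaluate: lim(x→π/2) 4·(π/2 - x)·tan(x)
This is a 0·∞ indeterminate form.

Rewrite 0·∞ as a quotient (0/0 or ∞/∞ form), then apply L'Hôpital's rule:
  lim(x→π/2) 4·(π/2 - x)·tan(x) = 4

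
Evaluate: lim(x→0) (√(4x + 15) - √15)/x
This is a standard limit.

Factor or rationalize the expression:
  lim(x→0) (√(4x + 15) - √15)/x = 2·sqrt(15)/15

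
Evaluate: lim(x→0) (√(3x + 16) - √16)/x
This is a standard limit.

Factor or rationalize the expression:
  lim(x→0) (√(3x + 16) - √16)/x = 3/8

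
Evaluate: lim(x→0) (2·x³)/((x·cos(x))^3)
This is a 0/0 indeterminate form.

Apply L'Hôpital's rule: differentiate numerator and denominator separately.
  f(x) = 2·x^3   ⇒   f'(x) = 6·x^2
  g(x) = x^3·cos(x)^3   ⇒   g'(x) = -3·x^3·sin(x)·cos(x)^2 + 3·x^2·cos(x)^3
  lim(x→0) f'(x)/g'(x) = lim(x→0) (6·x^2)/(-3·x^3·sin(x)·cos(x)^2 + 3·x^2·cos(x)^3)
  = 2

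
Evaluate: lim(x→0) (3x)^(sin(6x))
This is an exponential indeterminate form.

For exponential indeterminate forms, take the natural log:
  Let L = lim(x→0) (3x)^(sin(6x))
  Then ln(L) = lim(x→0) [exponent × ln(base)]
  Evaluate using L'Hôpital or standard limits, then exponentiate.
  L = 1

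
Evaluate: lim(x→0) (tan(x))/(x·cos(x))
This is a 0/0 indeterminate form.

Apply L'Hôpital's rule: differentiate numerator and denominator separately.
  f(x) = tan(x)   ⇒   f'(x) = tan(x)^2 + 1
  g(x) = x·cos(x)   ⇒   g'(x) = -x·sin(x) + cos(x)
  lim(x→0) f'(x)/g'(x) = lim(x→0) (tan(x)^2 + 1)/(-x·sin(x) + cos(x))
  = 1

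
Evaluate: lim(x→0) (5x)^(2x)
This is an exponential indeterminate form.

For exponential indeterminate forms, take the natural log:
  Let L = lim(x→0) (5x)^(2x)
  Then ln(L) = lim(x→0) [exponent × ln(base)]
  Evaluate using L'Hôpital or standard limits, then exponentiate.
  L = 1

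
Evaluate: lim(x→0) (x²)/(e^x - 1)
This is a 0/0 indeterminate form.

Apply L'Hôpital's rule: differentiate numerator and denominator separately.
  f(x) = x^2   ⇒   f'(x) = 2·x
  g(x) = e^(x) - 1   ⇒   g'(x) = e^(x)
  lim(x→0) f'(x)/g'(x) = lim(x→0) (2·x)/(e^(x))
  = 0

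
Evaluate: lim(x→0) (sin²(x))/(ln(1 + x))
This is a 0/0 indeterminate form.

Apply L'Hôpital's rule: differentiate numerator and denominator separately.
  f(x) = sin(x)^2   ⇒   f'(x) = 2·sin(x)·cos(x)
  g(x) = ln(x + 1)   ⇒   g'(x) = 1/(x + 1)
  lim(x→0) f'(x)/g'(x) = lim(x→0) (2·sin(x)·cos(x))/(1/(x + 1))
  = 0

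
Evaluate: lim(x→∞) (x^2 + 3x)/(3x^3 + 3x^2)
This is an ∞/∞ indeterminate form.

Apply L'Hôpital's rule: differentiate numerator and denominator separately.
  f(x) = x^2 + 3·x   ⇒   f'(x) = 2·x + 3
  g(x) = 3·x^3 + 3·x^2   ⇒   g'(x) = 9·x^2 + 6·x
  lim(x→∞) f'(x)/g'(x) = lim(x→∞) (2·x + 3)/(9·x^2 + 6·x)
  = 0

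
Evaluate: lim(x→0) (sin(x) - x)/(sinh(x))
This is a 0/0 indeterminate form.

Apply L'Hôpital's rule: differentiate numerator and denominator separately.
  f(x) = -x + sin(x)   ⇒   f'(x) = cos(x) - 1
  g(x) = sinh(x)   ⇒   g'(x) = cosh(x)
  lim(x→0) f'(x)/g'(x) = lim(x→0) (cos(x) - 1)/(cosh(x))
  = 0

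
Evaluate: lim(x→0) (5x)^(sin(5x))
This is an exponential indeterminate form.

For exponential indeterminate forms, take the natural log:
  Let L = lim(x→0) (5x)^(sin(5x))
  Then ln(L) = lim(x→0) [exponent × ln(base)]
  Evaluate using L'Hôpital or standard limits, then exponentiate.
  L = 1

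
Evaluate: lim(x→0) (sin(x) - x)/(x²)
This is a 0/0 indeterminate form.

Apply L'Hôpital's rule: differentiate numerator and denominator separately.
  f(x) = -x + sin(x)   ⇒   f'(x) = cos(x) - 1
  g(x) = x^2   ⇒   g'(x) = 2·x
  lim(x→0) f'(x)/g'(x) = lim(x→0) (cos(x) - 1)/(2·x)
  = 0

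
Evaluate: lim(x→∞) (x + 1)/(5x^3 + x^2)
This is an ∞/∞ indeterminate form.

Apply L'Hôpital's rule: differentiate numerator and denominator separately.
  f(x) = x + 1   ⇒   f'(x) = 1
  g(x) = 5·x^3 + x^2   ⇒   g'(x) = 15·x^2 + 2·x
  lim(x→∞) f'(x)/g'(x) = lim(x→∞) (1)/(15·x^2 + 2·x)
  = 0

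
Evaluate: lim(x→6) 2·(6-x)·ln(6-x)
This is a 0·∞ indeterminate form.

Rewrite 0·∞ as a quotient (0/0 or ∞/∞ form), then apply L'Hôpital's rule:
  lim(x→6) 2·(6-x)·ln(6-x) = 0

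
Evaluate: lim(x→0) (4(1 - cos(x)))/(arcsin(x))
This is a 0/0 indeterminate form.

Apply L'Hôpital's rule: differentiate numerator and denominator separately.
  f(x) = 4 - 4·cos(x)   ⇒   f'(x) = 4·sin(x)
  g(x) = asin(x)   ⇒   g'(x) = 1/sqrt(1 - x^2)
  lim(x→0) f'(x)/g'(x) = lim(x→0) (4·sin(x))/(1/sqrt(1 - x^2))
  = 0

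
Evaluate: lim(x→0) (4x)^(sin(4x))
This is an exponential indeterminate form.

For exponential indeterminate forms, take the natural log:
  Let L = lim(x→0) (4x)^(sin(4x))
  Then ln(L) = lim(x→0) [exponent × ln(base)]
  Evaluate using L'Hôpital or standard limits, then exponentiate.
  L = 1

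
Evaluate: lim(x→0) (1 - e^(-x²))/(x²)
This is a 0/0 indeterminate form.

Apply L'Hôpital's rule: differentiate numerator and denominator separately.
  f(x) = 1 - e^(-x^2)   ⇒   f'(x) = 2·x·e^(-x^2)
  g(x) = x^2   ⇒   g'(x) = 2·x
  lim(x→0) f'(x)/g'(x) = lim(x→0) (2·x·e^(-x^2))/(2·x)
  = 1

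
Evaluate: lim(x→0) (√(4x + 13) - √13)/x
This is a standard limit.

Factor or rationalize the expression:
  lim(x→0) (√(4x + 13) - √13)/x = 2·sqrt(13)/13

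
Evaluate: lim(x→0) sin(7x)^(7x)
This is an exponential indeterminate form.

For exponential indeterminate forms, take the natural log:
  Let L = lim(x→0) sin(7x)^(7x)
  Then ln(L) = lim(x→0) [exponent × ln(base)]
  Evaluate using L'Hôpital or standard limits, then exponentiate.
  L = 1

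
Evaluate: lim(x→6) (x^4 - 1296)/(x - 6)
This is a standard limit.

Factor or rationalize the expression:
  lim(x→6) (x^4 - 1296)/(x - 6) = 864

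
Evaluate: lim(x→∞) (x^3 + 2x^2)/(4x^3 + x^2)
This is an ∞/∞ indeterminate form.

Apply L'Hôpital's rule: differentiate numerator and denominator separately.
  f(x) = x^3 + 2·x^2   ⇒   f'(x) = 3·x^2 + 4·x
  g(x) = 4·x^3 + x^2   ⇒   g'(x) = 12·x^2 + 2·x
  lim(x→∞) f'(x)/g'(x) = lim(x→∞) (3·x^2 + 4·x)/(12·x^2 + 2·x)
  = 1/4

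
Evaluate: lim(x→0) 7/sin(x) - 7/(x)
This is an ∞-∞ indeterminate form.

Combine fractions or rationalize to convert ∞-∞ to 0/0 form:
  lim(x→0) 7/sin(x) - 7/(x) = 0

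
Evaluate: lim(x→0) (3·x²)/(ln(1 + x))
This is a 0/0 indeterminate form.

Apply L'Hôpital's rule: differentiate numerator and denominator separately.
  f(x) = 3·x^2   ⇒   f'(x) = 6·x
  g(x) = ln(x + 1)   ⇒   g'(x) = 1/(x + 1)
  lim(x→0) f'(x)/g'(x) = lim(x→0) (6·x)/(1/(x + 1))
  = 0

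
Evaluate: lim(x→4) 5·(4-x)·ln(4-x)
This is a 0·∞ indeterminate form.

Rewrite 0·∞ as a quotient (0/0 or ∞/∞ form), then apply L'Hôpital's rule:
  lim(x→4) 5·(4-x)·ln(4-x) = 0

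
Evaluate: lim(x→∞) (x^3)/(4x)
This is an ∞/∞ indeterminate form.

Apply L'Hôpital's rule: differentiate numerator and denominator separately.
  f(x) = x^3   ⇒   f'(x) = 3·x^2
  g(x) = 4·x   ⇒   g'(x) = 4
  lim(x→∞) f'(x)/g'(x) = lim(x→∞) (3·x^2)/(4)
  = ∞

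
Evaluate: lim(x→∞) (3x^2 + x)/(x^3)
This is an ∞/∞ indeterminate form.

Apply L'Hôpital's rule: differentiate numerator and denominator separately.
  f(x) = 3·x^2 + x   ⇒   f'(x) = 6·x + 1
  g(x) = x^3   ⇒   g'(x) = 3·x^2
  lim(x→∞) f'(x)/g'(x) = lim(x→∞) (6·x + 1)/(3·x^2)
  = 0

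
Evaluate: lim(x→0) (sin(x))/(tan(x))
This is a 0/0 indeterminate form.

Apply L'Hôpital's rule: differentiate numerator and denominator separately.
  f(x) = sin(x)   ⇒   f'(x) = cos(x)
  g(x) = tan(x)   ⇒   g'(x) = tan(x)^2 + 1
  lim(x→0) f'(x)/g'(x) = lim(x→0) (cos(x))/(tan(x)^2 + 1)
  = 1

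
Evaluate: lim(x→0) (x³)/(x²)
This is a 0/0 indeterminate form.

Apply L'Hôpital's rule: differentiate numerator and denominator separately.
  f(x) = x^3   ⇒   f'(x) = 3·x^2
  g(x) = x^2   ⇒   g'(x) = 2·x
  lim(x→0) f'(x)/g'(x) = lim(x→0) (3·x^2)/(2·x)
  = 0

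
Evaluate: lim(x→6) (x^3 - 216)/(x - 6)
This is a standard limit.

Factor or rationalize the expression:
  lim(x→6) (x^3 - 216)/(x - 6) = 108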